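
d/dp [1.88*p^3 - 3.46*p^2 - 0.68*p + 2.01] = 5.64*p^2 - 6.92*p - 0.68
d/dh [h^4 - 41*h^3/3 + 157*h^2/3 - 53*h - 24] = 4*h^3 - 41*h^2 + 314*h/3 - 53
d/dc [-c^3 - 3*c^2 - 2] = 3*c*(-c - 2)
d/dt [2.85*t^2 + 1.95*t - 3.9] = 5.7*t + 1.95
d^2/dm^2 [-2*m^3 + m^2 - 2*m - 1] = 2 - 12*m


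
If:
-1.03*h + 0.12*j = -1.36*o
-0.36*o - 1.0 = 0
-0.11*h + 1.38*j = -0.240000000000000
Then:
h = -3.72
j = -0.47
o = -2.78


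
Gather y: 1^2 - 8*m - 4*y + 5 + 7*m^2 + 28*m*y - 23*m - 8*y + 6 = 7*m^2 - 31*m + y*(28*m - 12) + 12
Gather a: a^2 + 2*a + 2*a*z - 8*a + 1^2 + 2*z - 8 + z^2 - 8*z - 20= a^2 + a*(2*z - 6) + z^2 - 6*z - 27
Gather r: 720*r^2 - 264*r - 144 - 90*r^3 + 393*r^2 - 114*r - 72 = -90*r^3 + 1113*r^2 - 378*r - 216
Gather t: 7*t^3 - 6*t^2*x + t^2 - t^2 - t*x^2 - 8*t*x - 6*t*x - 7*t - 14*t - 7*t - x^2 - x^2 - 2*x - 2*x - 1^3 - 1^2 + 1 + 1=7*t^3 - 6*t^2*x + t*(-x^2 - 14*x - 28) - 2*x^2 - 4*x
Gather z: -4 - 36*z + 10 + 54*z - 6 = 18*z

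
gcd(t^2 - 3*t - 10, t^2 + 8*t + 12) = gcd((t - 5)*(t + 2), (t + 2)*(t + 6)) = t + 2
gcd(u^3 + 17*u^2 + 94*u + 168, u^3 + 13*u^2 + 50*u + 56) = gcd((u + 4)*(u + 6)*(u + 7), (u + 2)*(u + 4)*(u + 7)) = u^2 + 11*u + 28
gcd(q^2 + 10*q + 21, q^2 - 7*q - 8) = 1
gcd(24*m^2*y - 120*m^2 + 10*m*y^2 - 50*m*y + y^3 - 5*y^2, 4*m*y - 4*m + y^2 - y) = 4*m + y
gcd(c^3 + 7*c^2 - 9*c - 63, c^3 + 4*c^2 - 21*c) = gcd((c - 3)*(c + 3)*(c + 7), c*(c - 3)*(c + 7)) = c^2 + 4*c - 21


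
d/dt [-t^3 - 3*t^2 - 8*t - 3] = -3*t^2 - 6*t - 8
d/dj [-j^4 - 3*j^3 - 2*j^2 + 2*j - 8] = -4*j^3 - 9*j^2 - 4*j + 2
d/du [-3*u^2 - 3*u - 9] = -6*u - 3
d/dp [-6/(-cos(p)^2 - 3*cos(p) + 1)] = 6*(2*cos(p) + 3)*sin(p)/(-sin(p)^2 + 3*cos(p))^2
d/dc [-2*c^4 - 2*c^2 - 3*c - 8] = -8*c^3 - 4*c - 3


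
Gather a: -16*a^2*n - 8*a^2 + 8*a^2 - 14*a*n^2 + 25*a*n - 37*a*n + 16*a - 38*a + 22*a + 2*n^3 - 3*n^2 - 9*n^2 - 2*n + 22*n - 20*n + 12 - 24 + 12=-16*a^2*n + a*(-14*n^2 - 12*n) + 2*n^3 - 12*n^2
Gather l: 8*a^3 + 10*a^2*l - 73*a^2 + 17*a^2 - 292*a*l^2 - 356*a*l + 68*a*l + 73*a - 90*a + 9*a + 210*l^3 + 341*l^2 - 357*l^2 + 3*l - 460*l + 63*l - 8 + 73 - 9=8*a^3 - 56*a^2 - 8*a + 210*l^3 + l^2*(-292*a - 16) + l*(10*a^2 - 288*a - 394) + 56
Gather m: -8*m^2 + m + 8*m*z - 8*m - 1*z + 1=-8*m^2 + m*(8*z - 7) - z + 1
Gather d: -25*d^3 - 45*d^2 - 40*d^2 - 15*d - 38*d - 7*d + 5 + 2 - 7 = -25*d^3 - 85*d^2 - 60*d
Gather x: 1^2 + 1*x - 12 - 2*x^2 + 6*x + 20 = -2*x^2 + 7*x + 9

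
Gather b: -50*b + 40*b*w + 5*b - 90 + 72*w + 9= b*(40*w - 45) + 72*w - 81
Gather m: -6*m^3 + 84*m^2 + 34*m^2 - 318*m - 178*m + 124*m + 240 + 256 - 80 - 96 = -6*m^3 + 118*m^2 - 372*m + 320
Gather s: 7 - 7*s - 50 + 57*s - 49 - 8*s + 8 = 42*s - 84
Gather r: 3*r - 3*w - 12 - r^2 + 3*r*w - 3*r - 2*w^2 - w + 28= -r^2 + 3*r*w - 2*w^2 - 4*w + 16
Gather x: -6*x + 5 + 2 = 7 - 6*x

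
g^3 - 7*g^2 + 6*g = g*(g - 6)*(g - 1)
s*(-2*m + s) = -2*m*s + s^2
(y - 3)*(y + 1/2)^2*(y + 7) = y^4 + 5*y^3 - 67*y^2/4 - 20*y - 21/4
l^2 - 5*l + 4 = (l - 4)*(l - 1)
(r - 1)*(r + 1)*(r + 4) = r^3 + 4*r^2 - r - 4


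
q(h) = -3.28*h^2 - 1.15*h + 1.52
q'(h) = -6.56*h - 1.15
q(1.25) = -5.04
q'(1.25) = -9.35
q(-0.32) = 1.55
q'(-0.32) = 0.95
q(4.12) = -58.89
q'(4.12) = -28.18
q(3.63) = -45.87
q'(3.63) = -24.96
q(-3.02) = -24.92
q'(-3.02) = 18.66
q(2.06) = -14.77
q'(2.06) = -14.66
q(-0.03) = 1.55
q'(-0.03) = -0.95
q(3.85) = -51.53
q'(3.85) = -26.41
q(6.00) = -123.46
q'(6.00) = -40.51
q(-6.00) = -109.66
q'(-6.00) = 38.21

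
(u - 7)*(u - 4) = u^2 - 11*u + 28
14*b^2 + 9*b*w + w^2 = (2*b + w)*(7*b + w)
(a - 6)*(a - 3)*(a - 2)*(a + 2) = a^4 - 9*a^3 + 14*a^2 + 36*a - 72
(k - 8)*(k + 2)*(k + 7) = k^3 + k^2 - 58*k - 112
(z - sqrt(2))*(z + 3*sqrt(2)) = z^2 + 2*sqrt(2)*z - 6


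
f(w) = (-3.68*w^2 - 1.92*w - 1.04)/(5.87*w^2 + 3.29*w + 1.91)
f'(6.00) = -0.00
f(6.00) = -0.62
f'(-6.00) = -0.00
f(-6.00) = -0.63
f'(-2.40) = -0.00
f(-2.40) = -0.63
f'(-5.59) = -0.00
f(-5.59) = -0.63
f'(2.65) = -0.00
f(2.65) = -0.62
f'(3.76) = -0.00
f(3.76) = -0.62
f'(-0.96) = 0.04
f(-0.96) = -0.62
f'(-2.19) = -0.00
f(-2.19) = -0.63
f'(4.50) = -0.00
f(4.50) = -0.62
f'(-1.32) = 0.01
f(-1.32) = -0.63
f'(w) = (-11.74*w - 3.29)*(-3.68*w^2 - 1.92*w - 1.04)/(5.87*w^2 + 3.29*w + 1.91)^2 + (-7.36*w - 1.92)/(5.87*w^2 + 3.29*w + 1.91)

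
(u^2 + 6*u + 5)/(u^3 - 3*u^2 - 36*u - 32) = (u + 5)/(u^2 - 4*u - 32)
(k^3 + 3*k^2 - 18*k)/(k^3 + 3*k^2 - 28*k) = (k^2 + 3*k - 18)/(k^2 + 3*k - 28)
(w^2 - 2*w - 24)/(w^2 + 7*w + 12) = (w - 6)/(w + 3)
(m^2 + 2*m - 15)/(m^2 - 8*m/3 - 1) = 3*(m + 5)/(3*m + 1)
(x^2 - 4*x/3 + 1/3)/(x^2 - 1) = (x - 1/3)/(x + 1)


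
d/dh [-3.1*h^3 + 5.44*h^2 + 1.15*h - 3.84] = -9.3*h^2 + 10.88*h + 1.15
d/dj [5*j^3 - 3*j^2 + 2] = 3*j*(5*j - 2)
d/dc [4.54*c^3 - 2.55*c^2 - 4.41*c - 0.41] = 13.62*c^2 - 5.1*c - 4.41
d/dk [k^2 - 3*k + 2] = 2*k - 3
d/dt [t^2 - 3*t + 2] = 2*t - 3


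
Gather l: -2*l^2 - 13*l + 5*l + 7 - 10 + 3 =-2*l^2 - 8*l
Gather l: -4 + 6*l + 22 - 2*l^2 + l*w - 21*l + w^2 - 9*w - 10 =-2*l^2 + l*(w - 15) + w^2 - 9*w + 8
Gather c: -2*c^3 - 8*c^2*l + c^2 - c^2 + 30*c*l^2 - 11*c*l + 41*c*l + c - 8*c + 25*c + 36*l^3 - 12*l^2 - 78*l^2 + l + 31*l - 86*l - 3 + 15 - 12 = -2*c^3 - 8*c^2*l + c*(30*l^2 + 30*l + 18) + 36*l^3 - 90*l^2 - 54*l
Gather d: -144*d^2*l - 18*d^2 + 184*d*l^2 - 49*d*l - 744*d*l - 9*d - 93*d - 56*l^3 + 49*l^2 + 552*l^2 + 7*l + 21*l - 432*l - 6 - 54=d^2*(-144*l - 18) + d*(184*l^2 - 793*l - 102) - 56*l^3 + 601*l^2 - 404*l - 60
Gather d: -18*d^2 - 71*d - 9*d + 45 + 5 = -18*d^2 - 80*d + 50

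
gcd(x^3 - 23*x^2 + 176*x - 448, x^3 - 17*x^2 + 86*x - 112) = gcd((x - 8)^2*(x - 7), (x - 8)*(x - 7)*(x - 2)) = x^2 - 15*x + 56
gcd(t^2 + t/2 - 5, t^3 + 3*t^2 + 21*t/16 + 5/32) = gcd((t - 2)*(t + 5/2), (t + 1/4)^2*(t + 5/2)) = t + 5/2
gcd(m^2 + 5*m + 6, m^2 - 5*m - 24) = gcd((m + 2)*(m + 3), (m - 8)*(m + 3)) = m + 3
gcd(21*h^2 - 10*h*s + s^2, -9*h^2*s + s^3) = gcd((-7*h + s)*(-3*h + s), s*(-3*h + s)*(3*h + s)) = -3*h + s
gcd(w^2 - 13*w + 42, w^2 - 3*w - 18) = w - 6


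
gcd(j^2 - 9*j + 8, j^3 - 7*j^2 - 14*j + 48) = j - 8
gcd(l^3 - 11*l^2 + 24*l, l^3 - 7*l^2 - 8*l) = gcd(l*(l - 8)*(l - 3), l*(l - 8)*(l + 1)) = l^2 - 8*l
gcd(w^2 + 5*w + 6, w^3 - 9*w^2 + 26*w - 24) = 1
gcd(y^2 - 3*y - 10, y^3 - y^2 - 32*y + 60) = y - 5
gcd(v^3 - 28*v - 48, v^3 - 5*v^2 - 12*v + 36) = v - 6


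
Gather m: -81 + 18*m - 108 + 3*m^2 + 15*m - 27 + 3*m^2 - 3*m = 6*m^2 + 30*m - 216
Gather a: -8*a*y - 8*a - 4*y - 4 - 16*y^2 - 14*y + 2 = a*(-8*y - 8) - 16*y^2 - 18*y - 2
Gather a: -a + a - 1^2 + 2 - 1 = 0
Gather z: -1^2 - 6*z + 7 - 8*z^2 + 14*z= -8*z^2 + 8*z + 6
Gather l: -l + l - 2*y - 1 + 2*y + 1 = 0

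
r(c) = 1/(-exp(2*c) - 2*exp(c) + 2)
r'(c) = (2*exp(2*c) + 2*exp(c))/(-exp(2*c) - 2*exp(c) + 2)^2 = 2*(exp(c) + 1)*exp(c)/(exp(2*c) + 2*exp(c) - 2)^2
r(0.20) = -0.52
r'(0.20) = 1.45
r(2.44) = -0.01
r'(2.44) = 0.01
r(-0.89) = 0.99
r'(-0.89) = 1.14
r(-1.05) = 0.85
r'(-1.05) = 0.68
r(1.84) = -0.02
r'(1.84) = 0.04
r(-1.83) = 0.60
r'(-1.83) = 0.14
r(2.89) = -0.00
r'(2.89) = 0.01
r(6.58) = -0.00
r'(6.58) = 0.00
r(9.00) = 0.00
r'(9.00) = 0.00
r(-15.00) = 0.50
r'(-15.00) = 0.00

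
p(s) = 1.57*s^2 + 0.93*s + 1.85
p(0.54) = 2.81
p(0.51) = 2.73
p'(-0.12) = 0.55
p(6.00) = 63.95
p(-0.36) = 1.72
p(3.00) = 18.77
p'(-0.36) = -0.20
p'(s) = 3.14*s + 0.93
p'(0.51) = 2.53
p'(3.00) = 10.35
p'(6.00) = 19.77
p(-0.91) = 2.30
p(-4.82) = 33.84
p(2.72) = 16.00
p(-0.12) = 1.76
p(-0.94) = 2.36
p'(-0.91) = -1.93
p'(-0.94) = -2.02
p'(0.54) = 2.63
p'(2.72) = 9.47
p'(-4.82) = -14.20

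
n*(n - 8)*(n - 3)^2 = n^4 - 14*n^3 + 57*n^2 - 72*n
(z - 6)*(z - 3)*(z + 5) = z^3 - 4*z^2 - 27*z + 90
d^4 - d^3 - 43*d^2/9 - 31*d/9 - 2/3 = (d - 3)*(d + 1/3)*(d + 2/3)*(d + 1)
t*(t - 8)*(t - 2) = t^3 - 10*t^2 + 16*t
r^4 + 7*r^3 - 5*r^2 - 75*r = r*(r - 3)*(r + 5)^2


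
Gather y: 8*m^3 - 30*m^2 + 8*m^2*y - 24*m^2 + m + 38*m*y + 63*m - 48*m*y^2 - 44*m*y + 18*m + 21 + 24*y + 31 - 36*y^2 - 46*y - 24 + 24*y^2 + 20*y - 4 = 8*m^3 - 54*m^2 + 82*m + y^2*(-48*m - 12) + y*(8*m^2 - 6*m - 2) + 24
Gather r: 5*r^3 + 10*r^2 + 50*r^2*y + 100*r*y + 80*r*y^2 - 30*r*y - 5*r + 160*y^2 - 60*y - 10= 5*r^3 + r^2*(50*y + 10) + r*(80*y^2 + 70*y - 5) + 160*y^2 - 60*y - 10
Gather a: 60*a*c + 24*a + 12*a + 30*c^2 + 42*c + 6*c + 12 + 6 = a*(60*c + 36) + 30*c^2 + 48*c + 18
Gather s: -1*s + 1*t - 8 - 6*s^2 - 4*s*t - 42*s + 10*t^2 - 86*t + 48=-6*s^2 + s*(-4*t - 43) + 10*t^2 - 85*t + 40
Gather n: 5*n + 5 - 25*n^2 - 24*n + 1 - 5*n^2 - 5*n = -30*n^2 - 24*n + 6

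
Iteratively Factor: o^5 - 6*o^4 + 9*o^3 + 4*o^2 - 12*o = (o - 2)*(o^4 - 4*o^3 + o^2 + 6*o) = (o - 2)^2*(o^3 - 2*o^2 - 3*o) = o*(o - 2)^2*(o^2 - 2*o - 3) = o*(o - 2)^2*(o + 1)*(o - 3)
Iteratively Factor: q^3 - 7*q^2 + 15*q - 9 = (q - 3)*(q^2 - 4*q + 3) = (q - 3)*(q - 1)*(q - 3)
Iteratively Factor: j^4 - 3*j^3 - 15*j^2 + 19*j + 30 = (j + 1)*(j^3 - 4*j^2 - 11*j + 30) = (j - 5)*(j + 1)*(j^2 + j - 6) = (j - 5)*(j - 2)*(j + 1)*(j + 3)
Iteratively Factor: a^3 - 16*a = (a + 4)*(a^2 - 4*a) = a*(a + 4)*(a - 4)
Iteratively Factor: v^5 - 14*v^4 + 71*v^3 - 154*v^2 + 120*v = (v - 2)*(v^4 - 12*v^3 + 47*v^2 - 60*v) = (v - 5)*(v - 2)*(v^3 - 7*v^2 + 12*v) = (v - 5)*(v - 4)*(v - 2)*(v^2 - 3*v) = (v - 5)*(v - 4)*(v - 3)*(v - 2)*(v)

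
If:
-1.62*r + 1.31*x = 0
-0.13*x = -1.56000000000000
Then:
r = 9.70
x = 12.00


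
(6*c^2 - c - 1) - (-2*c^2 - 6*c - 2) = 8*c^2 + 5*c + 1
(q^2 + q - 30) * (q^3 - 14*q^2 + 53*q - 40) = q^5 - 13*q^4 + 9*q^3 + 433*q^2 - 1630*q + 1200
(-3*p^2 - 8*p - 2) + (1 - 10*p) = -3*p^2 - 18*p - 1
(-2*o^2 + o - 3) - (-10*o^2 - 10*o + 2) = 8*o^2 + 11*o - 5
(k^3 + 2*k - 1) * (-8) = -8*k^3 - 16*k + 8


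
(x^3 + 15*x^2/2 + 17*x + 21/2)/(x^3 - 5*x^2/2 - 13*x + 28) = (x^2 + 4*x + 3)/(x^2 - 6*x + 8)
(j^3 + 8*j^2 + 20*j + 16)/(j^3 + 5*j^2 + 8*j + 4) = (j + 4)/(j + 1)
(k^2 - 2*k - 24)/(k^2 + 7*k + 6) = (k^2 - 2*k - 24)/(k^2 + 7*k + 6)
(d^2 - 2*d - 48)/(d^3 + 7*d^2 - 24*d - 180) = (d - 8)/(d^2 + d - 30)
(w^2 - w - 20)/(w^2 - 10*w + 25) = (w + 4)/(w - 5)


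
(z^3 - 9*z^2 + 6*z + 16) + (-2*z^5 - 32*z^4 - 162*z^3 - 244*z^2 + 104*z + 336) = -2*z^5 - 32*z^4 - 161*z^3 - 253*z^2 + 110*z + 352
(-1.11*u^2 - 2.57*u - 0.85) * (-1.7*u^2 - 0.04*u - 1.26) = 1.887*u^4 + 4.4134*u^3 + 2.9464*u^2 + 3.2722*u + 1.071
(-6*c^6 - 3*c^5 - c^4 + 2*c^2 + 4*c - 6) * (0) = 0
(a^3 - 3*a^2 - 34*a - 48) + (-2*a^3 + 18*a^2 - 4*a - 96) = -a^3 + 15*a^2 - 38*a - 144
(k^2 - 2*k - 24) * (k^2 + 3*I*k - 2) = k^4 - 2*k^3 + 3*I*k^3 - 26*k^2 - 6*I*k^2 + 4*k - 72*I*k + 48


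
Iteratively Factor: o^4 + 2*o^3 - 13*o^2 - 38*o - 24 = (o + 2)*(o^3 - 13*o - 12) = (o + 1)*(o + 2)*(o^2 - o - 12) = (o + 1)*(o + 2)*(o + 3)*(o - 4)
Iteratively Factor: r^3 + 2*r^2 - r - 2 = (r - 1)*(r^2 + 3*r + 2) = (r - 1)*(r + 2)*(r + 1)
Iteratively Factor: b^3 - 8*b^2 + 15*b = (b - 5)*(b^2 - 3*b) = b*(b - 5)*(b - 3)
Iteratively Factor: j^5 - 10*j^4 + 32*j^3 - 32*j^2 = (j)*(j^4 - 10*j^3 + 32*j^2 - 32*j) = j*(j - 4)*(j^3 - 6*j^2 + 8*j) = j*(j - 4)^2*(j^2 - 2*j) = j*(j - 4)^2*(j - 2)*(j)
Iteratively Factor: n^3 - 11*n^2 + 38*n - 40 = (n - 4)*(n^2 - 7*n + 10) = (n - 4)*(n - 2)*(n - 5)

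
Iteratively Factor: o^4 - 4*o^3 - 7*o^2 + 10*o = (o - 1)*(o^3 - 3*o^2 - 10*o) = (o - 5)*(o - 1)*(o^2 + 2*o) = o*(o - 5)*(o - 1)*(o + 2)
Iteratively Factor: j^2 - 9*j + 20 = (j - 5)*(j - 4)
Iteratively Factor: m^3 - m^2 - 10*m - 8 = (m + 2)*(m^2 - 3*m - 4) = (m - 4)*(m + 2)*(m + 1)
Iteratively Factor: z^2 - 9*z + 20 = (z - 4)*(z - 5)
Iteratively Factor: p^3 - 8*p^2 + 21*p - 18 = (p - 2)*(p^2 - 6*p + 9) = (p - 3)*(p - 2)*(p - 3)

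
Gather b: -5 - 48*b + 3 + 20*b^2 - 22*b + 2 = 20*b^2 - 70*b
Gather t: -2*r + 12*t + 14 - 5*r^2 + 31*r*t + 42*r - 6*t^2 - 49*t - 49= -5*r^2 + 40*r - 6*t^2 + t*(31*r - 37) - 35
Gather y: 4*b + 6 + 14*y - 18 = 4*b + 14*y - 12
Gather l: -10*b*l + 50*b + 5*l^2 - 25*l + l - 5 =50*b + 5*l^2 + l*(-10*b - 24) - 5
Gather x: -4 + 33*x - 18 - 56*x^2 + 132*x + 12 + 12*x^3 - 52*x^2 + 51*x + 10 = 12*x^3 - 108*x^2 + 216*x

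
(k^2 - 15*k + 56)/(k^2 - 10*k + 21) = (k - 8)/(k - 3)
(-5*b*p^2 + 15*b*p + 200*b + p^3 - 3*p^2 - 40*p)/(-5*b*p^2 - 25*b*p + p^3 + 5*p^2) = (p - 8)/p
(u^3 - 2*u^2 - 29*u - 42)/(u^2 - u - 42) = (u^2 + 5*u + 6)/(u + 6)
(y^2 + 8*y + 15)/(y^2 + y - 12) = (y^2 + 8*y + 15)/(y^2 + y - 12)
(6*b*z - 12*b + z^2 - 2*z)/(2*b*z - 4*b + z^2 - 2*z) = (6*b + z)/(2*b + z)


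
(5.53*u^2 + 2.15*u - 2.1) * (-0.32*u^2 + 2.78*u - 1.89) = -1.7696*u^4 + 14.6854*u^3 - 3.8027*u^2 - 9.9015*u + 3.969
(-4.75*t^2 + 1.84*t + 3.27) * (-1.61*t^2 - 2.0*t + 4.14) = 7.6475*t^4 + 6.5376*t^3 - 28.6097*t^2 + 1.0776*t + 13.5378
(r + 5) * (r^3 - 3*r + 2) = r^4 + 5*r^3 - 3*r^2 - 13*r + 10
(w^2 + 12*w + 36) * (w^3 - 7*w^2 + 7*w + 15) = w^5 + 5*w^4 - 41*w^3 - 153*w^2 + 432*w + 540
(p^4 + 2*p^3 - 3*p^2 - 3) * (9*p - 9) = 9*p^5 + 9*p^4 - 45*p^3 + 27*p^2 - 27*p + 27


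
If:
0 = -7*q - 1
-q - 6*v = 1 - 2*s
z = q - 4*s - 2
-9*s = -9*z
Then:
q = -1/7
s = -3/7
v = -2/7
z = -3/7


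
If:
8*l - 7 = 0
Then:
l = 7/8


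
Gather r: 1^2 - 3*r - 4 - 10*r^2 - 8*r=-10*r^2 - 11*r - 3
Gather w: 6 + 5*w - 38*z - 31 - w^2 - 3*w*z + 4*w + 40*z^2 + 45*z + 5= -w^2 + w*(9 - 3*z) + 40*z^2 + 7*z - 20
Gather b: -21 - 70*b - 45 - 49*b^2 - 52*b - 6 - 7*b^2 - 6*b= -56*b^2 - 128*b - 72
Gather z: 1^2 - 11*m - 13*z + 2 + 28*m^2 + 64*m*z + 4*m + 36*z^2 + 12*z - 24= 28*m^2 - 7*m + 36*z^2 + z*(64*m - 1) - 21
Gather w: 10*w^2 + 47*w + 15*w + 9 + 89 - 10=10*w^2 + 62*w + 88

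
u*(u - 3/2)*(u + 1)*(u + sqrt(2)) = u^4 - u^3/2 + sqrt(2)*u^3 - 3*u^2/2 - sqrt(2)*u^2/2 - 3*sqrt(2)*u/2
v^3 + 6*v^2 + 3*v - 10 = (v - 1)*(v + 2)*(v + 5)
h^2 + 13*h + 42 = (h + 6)*(h + 7)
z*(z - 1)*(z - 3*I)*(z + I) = z^4 - z^3 - 2*I*z^3 + 3*z^2 + 2*I*z^2 - 3*z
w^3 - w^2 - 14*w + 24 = (w - 3)*(w - 2)*(w + 4)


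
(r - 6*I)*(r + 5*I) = r^2 - I*r + 30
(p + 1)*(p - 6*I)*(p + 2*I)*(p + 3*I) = p^4 + p^3 - I*p^3 + 24*p^2 - I*p^2 + 24*p + 36*I*p + 36*I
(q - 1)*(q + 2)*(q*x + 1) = q^3*x + q^2*x + q^2 - 2*q*x + q - 2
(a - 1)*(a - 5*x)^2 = a^3 - 10*a^2*x - a^2 + 25*a*x^2 + 10*a*x - 25*x^2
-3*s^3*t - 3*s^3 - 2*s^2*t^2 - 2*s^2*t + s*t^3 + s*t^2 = (-3*s + t)*(s + t)*(s*t + s)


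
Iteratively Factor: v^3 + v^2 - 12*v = (v - 3)*(v^2 + 4*v) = (v - 3)*(v + 4)*(v)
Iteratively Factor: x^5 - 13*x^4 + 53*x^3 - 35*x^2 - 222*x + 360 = (x + 2)*(x^4 - 15*x^3 + 83*x^2 - 201*x + 180) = (x - 3)*(x + 2)*(x^3 - 12*x^2 + 47*x - 60) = (x - 4)*(x - 3)*(x + 2)*(x^2 - 8*x + 15) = (x - 5)*(x - 4)*(x - 3)*(x + 2)*(x - 3)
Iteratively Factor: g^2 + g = (g)*(g + 1)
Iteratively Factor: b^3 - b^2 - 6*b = (b)*(b^2 - b - 6) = b*(b + 2)*(b - 3)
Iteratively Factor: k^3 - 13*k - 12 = (k + 3)*(k^2 - 3*k - 4) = (k - 4)*(k + 3)*(k + 1)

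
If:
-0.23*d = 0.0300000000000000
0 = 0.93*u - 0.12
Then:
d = -0.13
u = 0.13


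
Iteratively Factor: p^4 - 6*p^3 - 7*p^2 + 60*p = (p - 5)*(p^3 - p^2 - 12*p) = p*(p - 5)*(p^2 - p - 12) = p*(p - 5)*(p + 3)*(p - 4)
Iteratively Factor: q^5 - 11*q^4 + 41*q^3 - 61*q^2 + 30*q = (q - 2)*(q^4 - 9*q^3 + 23*q^2 - 15*q) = q*(q - 2)*(q^3 - 9*q^2 + 23*q - 15) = q*(q - 5)*(q - 2)*(q^2 - 4*q + 3) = q*(q - 5)*(q - 2)*(q - 1)*(q - 3)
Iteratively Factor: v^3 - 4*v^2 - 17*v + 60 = (v + 4)*(v^2 - 8*v + 15) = (v - 5)*(v + 4)*(v - 3)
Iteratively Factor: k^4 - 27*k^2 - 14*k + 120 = (k + 3)*(k^3 - 3*k^2 - 18*k + 40) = (k - 5)*(k + 3)*(k^2 + 2*k - 8) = (k - 5)*(k + 3)*(k + 4)*(k - 2)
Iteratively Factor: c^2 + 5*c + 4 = (c + 1)*(c + 4)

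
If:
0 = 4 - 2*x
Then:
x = 2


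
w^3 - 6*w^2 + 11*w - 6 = (w - 3)*(w - 2)*(w - 1)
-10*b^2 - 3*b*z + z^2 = (-5*b + z)*(2*b + z)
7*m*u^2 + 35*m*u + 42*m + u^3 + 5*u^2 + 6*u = (7*m + u)*(u + 2)*(u + 3)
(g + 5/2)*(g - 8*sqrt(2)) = g^2 - 8*sqrt(2)*g + 5*g/2 - 20*sqrt(2)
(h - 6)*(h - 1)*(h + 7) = h^3 - 43*h + 42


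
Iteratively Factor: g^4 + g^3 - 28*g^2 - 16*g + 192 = (g + 4)*(g^3 - 3*g^2 - 16*g + 48) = (g - 3)*(g + 4)*(g^2 - 16) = (g - 3)*(g + 4)^2*(g - 4)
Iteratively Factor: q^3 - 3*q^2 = (q - 3)*(q^2) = q*(q - 3)*(q)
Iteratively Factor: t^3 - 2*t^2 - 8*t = (t)*(t^2 - 2*t - 8) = t*(t + 2)*(t - 4)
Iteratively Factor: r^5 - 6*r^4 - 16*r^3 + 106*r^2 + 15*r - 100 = (r - 5)*(r^4 - r^3 - 21*r^2 + r + 20) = (r - 5)*(r - 1)*(r^3 - 21*r - 20) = (r - 5)^2*(r - 1)*(r^2 + 5*r + 4) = (r - 5)^2*(r - 1)*(r + 1)*(r + 4)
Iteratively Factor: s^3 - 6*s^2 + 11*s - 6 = (s - 2)*(s^2 - 4*s + 3) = (s - 2)*(s - 1)*(s - 3)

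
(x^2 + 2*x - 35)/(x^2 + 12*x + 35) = (x - 5)/(x + 5)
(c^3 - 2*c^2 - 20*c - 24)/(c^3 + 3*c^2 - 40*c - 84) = (c + 2)/(c + 7)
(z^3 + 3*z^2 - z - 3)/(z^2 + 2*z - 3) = z + 1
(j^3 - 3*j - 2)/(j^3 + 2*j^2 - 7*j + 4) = (j^3 - 3*j - 2)/(j^3 + 2*j^2 - 7*j + 4)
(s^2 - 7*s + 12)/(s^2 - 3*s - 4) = (s - 3)/(s + 1)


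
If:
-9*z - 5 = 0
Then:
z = -5/9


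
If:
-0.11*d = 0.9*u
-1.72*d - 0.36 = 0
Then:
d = -0.21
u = 0.03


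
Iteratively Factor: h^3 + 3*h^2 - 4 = (h + 2)*(h^2 + h - 2) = (h - 1)*(h + 2)*(h + 2)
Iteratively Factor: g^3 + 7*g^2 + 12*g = (g + 3)*(g^2 + 4*g) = (g + 3)*(g + 4)*(g)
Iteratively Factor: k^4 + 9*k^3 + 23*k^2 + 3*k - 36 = (k - 1)*(k^3 + 10*k^2 + 33*k + 36) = (k - 1)*(k + 4)*(k^2 + 6*k + 9) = (k - 1)*(k + 3)*(k + 4)*(k + 3)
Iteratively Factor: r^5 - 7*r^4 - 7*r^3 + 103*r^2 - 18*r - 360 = (r - 3)*(r^4 - 4*r^3 - 19*r^2 + 46*r + 120) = (r - 3)*(r + 2)*(r^3 - 6*r^2 - 7*r + 60) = (r - 4)*(r - 3)*(r + 2)*(r^2 - 2*r - 15) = (r - 4)*(r - 3)*(r + 2)*(r + 3)*(r - 5)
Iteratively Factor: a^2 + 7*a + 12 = (a + 4)*(a + 3)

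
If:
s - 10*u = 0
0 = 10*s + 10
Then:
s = -1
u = -1/10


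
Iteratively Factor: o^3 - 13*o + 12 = (o + 4)*(o^2 - 4*o + 3) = (o - 3)*(o + 4)*(o - 1)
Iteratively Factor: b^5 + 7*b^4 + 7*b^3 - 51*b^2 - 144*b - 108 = (b + 3)*(b^4 + 4*b^3 - 5*b^2 - 36*b - 36) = (b + 2)*(b + 3)*(b^3 + 2*b^2 - 9*b - 18) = (b + 2)*(b + 3)^2*(b^2 - b - 6) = (b + 2)^2*(b + 3)^2*(b - 3)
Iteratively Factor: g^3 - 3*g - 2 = (g - 2)*(g^2 + 2*g + 1) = (g - 2)*(g + 1)*(g + 1)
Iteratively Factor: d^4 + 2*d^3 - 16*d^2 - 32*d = (d + 2)*(d^3 - 16*d) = (d + 2)*(d + 4)*(d^2 - 4*d) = d*(d + 2)*(d + 4)*(d - 4)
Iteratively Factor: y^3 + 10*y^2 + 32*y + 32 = (y + 4)*(y^2 + 6*y + 8) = (y + 4)^2*(y + 2)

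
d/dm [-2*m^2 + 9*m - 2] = 9 - 4*m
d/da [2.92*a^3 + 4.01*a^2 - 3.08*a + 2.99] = 8.76*a^2 + 8.02*a - 3.08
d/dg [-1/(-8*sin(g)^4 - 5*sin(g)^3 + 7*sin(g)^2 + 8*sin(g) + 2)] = (-32*sin(g)^3 - 15*sin(g)^2 + 14*sin(g) + 8)*cos(g)/(-8*sin(g)^4 - 5*sin(g)^3 + 7*sin(g)^2 + 8*sin(g) + 2)^2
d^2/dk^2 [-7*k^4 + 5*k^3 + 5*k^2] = -84*k^2 + 30*k + 10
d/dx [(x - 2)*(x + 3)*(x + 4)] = 3*x^2 + 10*x - 2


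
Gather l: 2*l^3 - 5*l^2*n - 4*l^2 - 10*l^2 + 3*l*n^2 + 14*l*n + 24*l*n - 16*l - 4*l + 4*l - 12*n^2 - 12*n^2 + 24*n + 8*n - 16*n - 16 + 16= 2*l^3 + l^2*(-5*n - 14) + l*(3*n^2 + 38*n - 16) - 24*n^2 + 16*n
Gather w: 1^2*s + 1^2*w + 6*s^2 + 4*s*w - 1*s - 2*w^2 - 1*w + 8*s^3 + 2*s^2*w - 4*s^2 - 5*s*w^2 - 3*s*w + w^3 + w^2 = 8*s^3 + 2*s^2 + w^3 + w^2*(-5*s - 1) + w*(2*s^2 + s)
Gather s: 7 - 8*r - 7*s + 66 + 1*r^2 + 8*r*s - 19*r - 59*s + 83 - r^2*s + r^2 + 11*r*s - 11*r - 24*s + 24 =2*r^2 - 38*r + s*(-r^2 + 19*r - 90) + 180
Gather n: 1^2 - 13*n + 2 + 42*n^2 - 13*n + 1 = 42*n^2 - 26*n + 4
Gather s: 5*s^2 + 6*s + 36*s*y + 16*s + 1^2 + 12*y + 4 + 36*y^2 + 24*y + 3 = 5*s^2 + s*(36*y + 22) + 36*y^2 + 36*y + 8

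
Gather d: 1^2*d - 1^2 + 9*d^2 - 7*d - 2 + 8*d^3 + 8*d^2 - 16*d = 8*d^3 + 17*d^2 - 22*d - 3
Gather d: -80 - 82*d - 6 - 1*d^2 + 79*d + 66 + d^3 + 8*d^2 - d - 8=d^3 + 7*d^2 - 4*d - 28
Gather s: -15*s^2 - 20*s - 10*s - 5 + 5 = -15*s^2 - 30*s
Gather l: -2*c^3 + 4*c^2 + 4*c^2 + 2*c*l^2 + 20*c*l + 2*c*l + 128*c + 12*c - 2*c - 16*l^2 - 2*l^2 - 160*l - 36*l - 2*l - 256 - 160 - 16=-2*c^3 + 8*c^2 + 138*c + l^2*(2*c - 18) + l*(22*c - 198) - 432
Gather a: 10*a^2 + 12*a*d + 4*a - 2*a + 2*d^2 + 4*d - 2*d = 10*a^2 + a*(12*d + 2) + 2*d^2 + 2*d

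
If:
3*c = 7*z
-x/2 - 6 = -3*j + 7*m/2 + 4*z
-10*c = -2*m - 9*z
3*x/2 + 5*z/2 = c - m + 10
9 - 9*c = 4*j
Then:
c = -31/218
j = 2241/872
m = -1333/3052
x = 5314/763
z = -93/1526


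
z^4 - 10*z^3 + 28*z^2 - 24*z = z*(z - 6)*(z - 2)^2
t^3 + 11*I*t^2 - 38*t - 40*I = (t + 2*I)*(t + 4*I)*(t + 5*I)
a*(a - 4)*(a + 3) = a^3 - a^2 - 12*a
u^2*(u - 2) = u^3 - 2*u^2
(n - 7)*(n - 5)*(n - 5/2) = n^3 - 29*n^2/2 + 65*n - 175/2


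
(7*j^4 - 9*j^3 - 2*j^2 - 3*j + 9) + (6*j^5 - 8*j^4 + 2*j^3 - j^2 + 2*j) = 6*j^5 - j^4 - 7*j^3 - 3*j^2 - j + 9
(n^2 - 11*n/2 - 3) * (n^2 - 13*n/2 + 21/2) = n^4 - 12*n^3 + 173*n^2/4 - 153*n/4 - 63/2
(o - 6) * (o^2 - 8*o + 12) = o^3 - 14*o^2 + 60*o - 72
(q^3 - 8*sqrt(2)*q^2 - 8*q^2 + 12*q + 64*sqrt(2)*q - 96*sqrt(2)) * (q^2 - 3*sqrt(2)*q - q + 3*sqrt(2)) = q^5 - 11*sqrt(2)*q^4 - 9*q^4 + 68*q^3 + 99*sqrt(2)*q^3 - 444*q^2 - 220*sqrt(2)*q^2 + 132*sqrt(2)*q + 960*q - 576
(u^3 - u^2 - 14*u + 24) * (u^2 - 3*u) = u^5 - 4*u^4 - 11*u^3 + 66*u^2 - 72*u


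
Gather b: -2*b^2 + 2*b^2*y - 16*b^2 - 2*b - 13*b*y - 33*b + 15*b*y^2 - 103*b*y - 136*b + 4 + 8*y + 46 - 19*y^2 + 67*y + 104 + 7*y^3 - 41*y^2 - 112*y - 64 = b^2*(2*y - 18) + b*(15*y^2 - 116*y - 171) + 7*y^3 - 60*y^2 - 37*y + 90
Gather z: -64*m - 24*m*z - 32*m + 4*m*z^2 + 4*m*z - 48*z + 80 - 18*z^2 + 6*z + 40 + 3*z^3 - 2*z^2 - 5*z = -96*m + 3*z^3 + z^2*(4*m - 20) + z*(-20*m - 47) + 120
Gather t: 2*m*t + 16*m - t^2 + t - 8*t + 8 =16*m - t^2 + t*(2*m - 7) + 8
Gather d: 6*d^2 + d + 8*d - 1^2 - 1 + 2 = 6*d^2 + 9*d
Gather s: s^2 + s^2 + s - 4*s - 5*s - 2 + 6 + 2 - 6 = 2*s^2 - 8*s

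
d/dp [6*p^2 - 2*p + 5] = 12*p - 2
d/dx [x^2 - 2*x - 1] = 2*x - 2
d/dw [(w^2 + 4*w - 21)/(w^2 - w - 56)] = -5/(w^2 - 16*w + 64)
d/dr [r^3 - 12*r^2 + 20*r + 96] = 3*r^2 - 24*r + 20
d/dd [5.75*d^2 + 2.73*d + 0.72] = 11.5*d + 2.73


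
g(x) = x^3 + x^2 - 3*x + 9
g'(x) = 3*x^2 + 2*x - 3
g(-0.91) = 11.80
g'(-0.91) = -2.34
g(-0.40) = 10.30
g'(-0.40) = -3.32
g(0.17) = 8.52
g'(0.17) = -2.57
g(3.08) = 38.46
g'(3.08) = 31.62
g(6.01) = 244.17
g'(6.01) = 117.38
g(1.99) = 14.87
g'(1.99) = 12.86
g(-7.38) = -316.34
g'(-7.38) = 145.63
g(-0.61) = 10.98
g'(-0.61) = -3.10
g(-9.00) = -612.00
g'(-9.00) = 222.00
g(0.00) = 9.00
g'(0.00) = -3.00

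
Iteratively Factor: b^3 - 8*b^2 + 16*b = (b - 4)*(b^2 - 4*b) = b*(b - 4)*(b - 4)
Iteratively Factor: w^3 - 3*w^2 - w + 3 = (w - 1)*(w^2 - 2*w - 3) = (w - 3)*(w - 1)*(w + 1)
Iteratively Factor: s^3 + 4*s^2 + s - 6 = (s + 2)*(s^2 + 2*s - 3) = (s + 2)*(s + 3)*(s - 1)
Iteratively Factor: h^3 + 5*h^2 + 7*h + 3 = (h + 1)*(h^2 + 4*h + 3) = (h + 1)^2*(h + 3)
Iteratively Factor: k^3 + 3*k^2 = (k)*(k^2 + 3*k) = k*(k + 3)*(k)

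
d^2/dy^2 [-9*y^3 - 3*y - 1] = -54*y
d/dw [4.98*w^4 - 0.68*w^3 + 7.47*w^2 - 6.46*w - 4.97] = 19.92*w^3 - 2.04*w^2 + 14.94*w - 6.46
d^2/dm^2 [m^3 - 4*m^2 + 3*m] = 6*m - 8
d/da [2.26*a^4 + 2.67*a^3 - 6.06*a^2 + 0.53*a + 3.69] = 9.04*a^3 + 8.01*a^2 - 12.12*a + 0.53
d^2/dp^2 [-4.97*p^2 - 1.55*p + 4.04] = -9.94000000000000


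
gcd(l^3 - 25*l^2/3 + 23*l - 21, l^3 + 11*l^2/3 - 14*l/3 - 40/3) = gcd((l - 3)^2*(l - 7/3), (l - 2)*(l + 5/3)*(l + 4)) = 1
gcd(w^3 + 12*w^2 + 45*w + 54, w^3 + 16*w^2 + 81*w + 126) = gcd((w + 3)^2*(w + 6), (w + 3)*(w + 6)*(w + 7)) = w^2 + 9*w + 18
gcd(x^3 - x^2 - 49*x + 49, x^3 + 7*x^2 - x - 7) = x^2 + 6*x - 7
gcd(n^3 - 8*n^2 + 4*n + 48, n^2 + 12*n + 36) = 1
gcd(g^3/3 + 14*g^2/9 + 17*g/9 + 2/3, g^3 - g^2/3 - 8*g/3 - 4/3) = g^2 + 5*g/3 + 2/3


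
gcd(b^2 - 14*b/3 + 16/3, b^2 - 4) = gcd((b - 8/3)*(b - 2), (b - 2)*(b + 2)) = b - 2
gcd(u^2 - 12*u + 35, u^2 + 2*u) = 1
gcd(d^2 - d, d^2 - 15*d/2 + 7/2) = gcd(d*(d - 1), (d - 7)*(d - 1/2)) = 1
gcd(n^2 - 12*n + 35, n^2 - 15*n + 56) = n - 7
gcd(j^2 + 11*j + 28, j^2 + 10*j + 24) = j + 4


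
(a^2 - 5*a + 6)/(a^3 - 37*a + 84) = (a - 2)/(a^2 + 3*a - 28)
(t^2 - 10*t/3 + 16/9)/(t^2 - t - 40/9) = (3*t - 2)/(3*t + 5)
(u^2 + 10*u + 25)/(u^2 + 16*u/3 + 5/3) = 3*(u + 5)/(3*u + 1)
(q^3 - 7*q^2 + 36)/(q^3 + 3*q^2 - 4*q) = (q^3 - 7*q^2 + 36)/(q*(q^2 + 3*q - 4))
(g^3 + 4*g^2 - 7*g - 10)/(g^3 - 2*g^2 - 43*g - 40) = (g - 2)/(g - 8)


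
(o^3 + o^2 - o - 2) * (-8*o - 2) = -8*o^4 - 10*o^3 + 6*o^2 + 18*o + 4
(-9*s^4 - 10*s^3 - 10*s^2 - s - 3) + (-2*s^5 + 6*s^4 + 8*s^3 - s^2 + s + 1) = -2*s^5 - 3*s^4 - 2*s^3 - 11*s^2 - 2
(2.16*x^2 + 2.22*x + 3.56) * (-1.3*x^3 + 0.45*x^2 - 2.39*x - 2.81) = -2.808*x^5 - 1.914*x^4 - 8.7914*x^3 - 9.7734*x^2 - 14.7466*x - 10.0036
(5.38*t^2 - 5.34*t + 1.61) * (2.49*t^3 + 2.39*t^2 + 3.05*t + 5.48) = 13.3962*t^5 - 0.438400000000001*t^4 + 7.6553*t^3 + 17.0433*t^2 - 24.3527*t + 8.8228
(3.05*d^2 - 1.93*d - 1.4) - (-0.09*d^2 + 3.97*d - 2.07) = 3.14*d^2 - 5.9*d + 0.67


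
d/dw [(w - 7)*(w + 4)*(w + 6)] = 3*w^2 + 6*w - 46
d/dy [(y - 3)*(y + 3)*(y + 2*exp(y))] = 2*y^2*exp(y) + 3*y^2 + 4*y*exp(y) - 18*exp(y) - 9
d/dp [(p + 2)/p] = -2/p^2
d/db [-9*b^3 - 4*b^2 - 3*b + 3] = -27*b^2 - 8*b - 3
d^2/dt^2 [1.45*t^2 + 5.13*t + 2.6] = 2.90000000000000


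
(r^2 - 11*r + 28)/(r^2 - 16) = (r - 7)/(r + 4)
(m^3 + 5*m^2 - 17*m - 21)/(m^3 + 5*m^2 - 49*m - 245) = (m^2 - 2*m - 3)/(m^2 - 2*m - 35)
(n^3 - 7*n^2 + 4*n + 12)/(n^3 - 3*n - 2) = (n - 6)/(n + 1)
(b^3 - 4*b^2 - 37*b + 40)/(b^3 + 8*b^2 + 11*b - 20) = (b - 8)/(b + 4)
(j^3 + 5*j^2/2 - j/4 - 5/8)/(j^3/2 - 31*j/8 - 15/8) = (2*j - 1)/(j - 3)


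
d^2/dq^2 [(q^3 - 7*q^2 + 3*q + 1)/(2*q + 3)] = 2*(4*q^3 + 18*q^2 + 27*q - 77)/(8*q^3 + 36*q^2 + 54*q + 27)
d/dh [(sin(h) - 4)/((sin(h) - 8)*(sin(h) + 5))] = (8*sin(h) + cos(h)^2 - 53)*cos(h)/((sin(h) - 8)^2*(sin(h) + 5)^2)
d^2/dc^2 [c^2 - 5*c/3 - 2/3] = 2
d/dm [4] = 0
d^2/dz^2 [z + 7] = 0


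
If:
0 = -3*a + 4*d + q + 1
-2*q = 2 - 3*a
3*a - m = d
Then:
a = 2*q/3 + 2/3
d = q/4 + 1/4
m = 7*q/4 + 7/4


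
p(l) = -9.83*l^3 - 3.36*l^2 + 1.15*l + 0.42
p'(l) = -29.49*l^2 - 6.72*l + 1.15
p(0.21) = 0.42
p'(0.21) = -1.56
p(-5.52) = 1545.06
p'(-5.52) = -860.33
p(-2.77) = 180.38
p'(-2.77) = -206.51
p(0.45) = -0.64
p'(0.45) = -7.85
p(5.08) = -1369.13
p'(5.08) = -794.02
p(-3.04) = 242.04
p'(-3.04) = -250.96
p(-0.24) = 0.09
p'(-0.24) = 1.06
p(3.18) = -346.01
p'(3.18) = -318.43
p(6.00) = -2236.92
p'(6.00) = -1100.81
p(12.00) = -17455.86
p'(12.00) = -4326.05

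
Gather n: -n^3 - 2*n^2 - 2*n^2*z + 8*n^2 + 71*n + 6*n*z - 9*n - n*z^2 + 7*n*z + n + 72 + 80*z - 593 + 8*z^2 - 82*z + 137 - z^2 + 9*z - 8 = -n^3 + n^2*(6 - 2*z) + n*(-z^2 + 13*z + 63) + 7*z^2 + 7*z - 392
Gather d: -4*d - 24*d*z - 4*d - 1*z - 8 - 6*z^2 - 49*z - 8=d*(-24*z - 8) - 6*z^2 - 50*z - 16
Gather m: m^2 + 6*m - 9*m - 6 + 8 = m^2 - 3*m + 2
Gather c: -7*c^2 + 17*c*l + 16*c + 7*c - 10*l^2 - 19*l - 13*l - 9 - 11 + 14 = -7*c^2 + c*(17*l + 23) - 10*l^2 - 32*l - 6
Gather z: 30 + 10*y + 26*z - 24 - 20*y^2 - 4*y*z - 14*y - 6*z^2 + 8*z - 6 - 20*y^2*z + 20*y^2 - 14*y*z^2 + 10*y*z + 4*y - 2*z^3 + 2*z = -2*z^3 + z^2*(-14*y - 6) + z*(-20*y^2 + 6*y + 36)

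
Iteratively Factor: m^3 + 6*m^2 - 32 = (m + 4)*(m^2 + 2*m - 8) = (m + 4)^2*(m - 2)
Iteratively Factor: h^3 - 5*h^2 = (h)*(h^2 - 5*h) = h^2*(h - 5)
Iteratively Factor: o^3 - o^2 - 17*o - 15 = (o + 3)*(o^2 - 4*o - 5) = (o + 1)*(o + 3)*(o - 5)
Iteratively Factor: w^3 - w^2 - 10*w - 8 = (w + 1)*(w^2 - 2*w - 8) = (w + 1)*(w + 2)*(w - 4)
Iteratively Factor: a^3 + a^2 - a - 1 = (a + 1)*(a^2 - 1) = (a - 1)*(a + 1)*(a + 1)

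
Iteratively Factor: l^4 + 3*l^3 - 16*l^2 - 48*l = (l - 4)*(l^3 + 7*l^2 + 12*l) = l*(l - 4)*(l^2 + 7*l + 12) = l*(l - 4)*(l + 4)*(l + 3)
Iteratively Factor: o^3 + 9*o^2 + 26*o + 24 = (o + 2)*(o^2 + 7*o + 12) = (o + 2)*(o + 3)*(o + 4)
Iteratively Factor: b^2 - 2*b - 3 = (b + 1)*(b - 3)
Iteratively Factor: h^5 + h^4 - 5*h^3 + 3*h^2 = (h + 3)*(h^4 - 2*h^3 + h^2) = h*(h + 3)*(h^3 - 2*h^2 + h) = h^2*(h + 3)*(h^2 - 2*h + 1) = h^2*(h - 1)*(h + 3)*(h - 1)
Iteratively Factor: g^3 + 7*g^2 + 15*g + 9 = (g + 1)*(g^2 + 6*g + 9) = (g + 1)*(g + 3)*(g + 3)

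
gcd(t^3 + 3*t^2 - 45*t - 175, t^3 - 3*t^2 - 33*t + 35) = t^2 - 2*t - 35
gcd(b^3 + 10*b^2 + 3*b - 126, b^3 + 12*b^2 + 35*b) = b + 7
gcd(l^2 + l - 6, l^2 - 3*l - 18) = l + 3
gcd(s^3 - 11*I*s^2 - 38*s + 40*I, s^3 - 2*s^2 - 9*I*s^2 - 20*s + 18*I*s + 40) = s^2 - 9*I*s - 20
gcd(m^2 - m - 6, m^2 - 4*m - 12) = m + 2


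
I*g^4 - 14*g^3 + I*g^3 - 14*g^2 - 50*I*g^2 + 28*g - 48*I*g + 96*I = (g + 2)*(g + 6*I)*(g + 8*I)*(I*g - I)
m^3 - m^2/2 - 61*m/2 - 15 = (m - 6)*(m + 1/2)*(m + 5)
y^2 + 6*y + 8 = (y + 2)*(y + 4)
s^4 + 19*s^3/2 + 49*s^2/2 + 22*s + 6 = (s + 1/2)*(s + 1)*(s + 2)*(s + 6)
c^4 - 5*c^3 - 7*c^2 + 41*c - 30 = (c - 5)*(c - 2)*(c - 1)*(c + 3)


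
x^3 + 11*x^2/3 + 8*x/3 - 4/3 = (x - 1/3)*(x + 2)^2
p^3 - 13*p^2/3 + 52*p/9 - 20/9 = (p - 2)*(p - 5/3)*(p - 2/3)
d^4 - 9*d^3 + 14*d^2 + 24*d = d*(d - 6)*(d - 4)*(d + 1)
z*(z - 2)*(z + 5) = z^3 + 3*z^2 - 10*z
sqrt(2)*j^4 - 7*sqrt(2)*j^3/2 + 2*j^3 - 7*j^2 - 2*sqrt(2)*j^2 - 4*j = j*(j - 4)*(j + sqrt(2))*(sqrt(2)*j + sqrt(2)/2)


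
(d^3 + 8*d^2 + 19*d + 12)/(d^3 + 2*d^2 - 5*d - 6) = (d + 4)/(d - 2)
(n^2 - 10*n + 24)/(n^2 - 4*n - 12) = (n - 4)/(n + 2)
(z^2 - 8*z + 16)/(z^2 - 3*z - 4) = (z - 4)/(z + 1)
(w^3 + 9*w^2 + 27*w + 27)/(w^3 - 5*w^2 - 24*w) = (w^2 + 6*w + 9)/(w*(w - 8))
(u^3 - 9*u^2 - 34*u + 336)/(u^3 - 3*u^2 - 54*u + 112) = (u^2 - u - 42)/(u^2 + 5*u - 14)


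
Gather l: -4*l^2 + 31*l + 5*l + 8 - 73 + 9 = -4*l^2 + 36*l - 56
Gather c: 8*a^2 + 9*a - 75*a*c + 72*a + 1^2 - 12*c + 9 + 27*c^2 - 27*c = 8*a^2 + 81*a + 27*c^2 + c*(-75*a - 39) + 10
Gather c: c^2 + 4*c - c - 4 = c^2 + 3*c - 4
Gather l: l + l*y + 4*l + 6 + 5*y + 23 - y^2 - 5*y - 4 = l*(y + 5) - y^2 + 25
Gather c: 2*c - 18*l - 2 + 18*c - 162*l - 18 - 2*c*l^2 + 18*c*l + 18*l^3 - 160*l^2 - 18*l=c*(-2*l^2 + 18*l + 20) + 18*l^3 - 160*l^2 - 198*l - 20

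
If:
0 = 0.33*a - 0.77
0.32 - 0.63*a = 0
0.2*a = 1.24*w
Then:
No Solution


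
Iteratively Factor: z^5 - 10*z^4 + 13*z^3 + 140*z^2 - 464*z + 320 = (z - 4)*(z^4 - 6*z^3 - 11*z^2 + 96*z - 80) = (z - 4)^2*(z^3 - 2*z^2 - 19*z + 20) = (z - 4)^2*(z + 4)*(z^2 - 6*z + 5) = (z - 4)^2*(z - 1)*(z + 4)*(z - 5)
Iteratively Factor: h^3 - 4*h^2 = (h - 4)*(h^2) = h*(h - 4)*(h)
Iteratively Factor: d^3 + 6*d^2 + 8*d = (d + 2)*(d^2 + 4*d) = (d + 2)*(d + 4)*(d)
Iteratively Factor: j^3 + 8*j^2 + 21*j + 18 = (j + 3)*(j^2 + 5*j + 6) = (j + 2)*(j + 3)*(j + 3)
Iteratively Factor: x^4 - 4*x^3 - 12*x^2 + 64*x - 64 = (x - 2)*(x^3 - 2*x^2 - 16*x + 32) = (x - 4)*(x - 2)*(x^2 + 2*x - 8) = (x - 4)*(x - 2)*(x + 4)*(x - 2)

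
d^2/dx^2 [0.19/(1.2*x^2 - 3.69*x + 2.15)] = (-0.5472*x^2 + 1.68264*x + 0.19*(2.4*x - 3.69)*(4.8*x - 7.38) - 0.9804)/(1.2*x^2 - 3.69*x + 2.15)^3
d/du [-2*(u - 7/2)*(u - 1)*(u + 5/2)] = -6*u^2 + 8*u + 31/2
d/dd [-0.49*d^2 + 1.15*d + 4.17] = 1.15 - 0.98*d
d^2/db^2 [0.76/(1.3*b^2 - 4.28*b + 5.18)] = (-2.5688*b^2 + 8.45728*b + 0.76*(2.6*b - 4.28)*(5.2*b - 8.56) - 10.23568)/(1.3*b^2 - 4.28*b + 5.18)^3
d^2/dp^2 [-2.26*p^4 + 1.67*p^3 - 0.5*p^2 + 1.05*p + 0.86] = -27.12*p^2 + 10.02*p - 1.0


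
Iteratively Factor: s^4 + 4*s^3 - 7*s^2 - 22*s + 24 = (s + 3)*(s^3 + s^2 - 10*s + 8) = (s - 1)*(s + 3)*(s^2 + 2*s - 8) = (s - 1)*(s + 3)*(s + 4)*(s - 2)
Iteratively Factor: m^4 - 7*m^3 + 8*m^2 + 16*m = (m - 4)*(m^3 - 3*m^2 - 4*m) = m*(m - 4)*(m^2 - 3*m - 4) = m*(m - 4)^2*(m + 1)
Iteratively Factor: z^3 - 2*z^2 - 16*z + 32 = (z - 2)*(z^2 - 16) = (z - 2)*(z + 4)*(z - 4)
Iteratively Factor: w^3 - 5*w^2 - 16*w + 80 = (w - 5)*(w^2 - 16) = (w - 5)*(w + 4)*(w - 4)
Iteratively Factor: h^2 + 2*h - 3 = (h - 1)*(h + 3)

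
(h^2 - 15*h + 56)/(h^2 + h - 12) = (h^2 - 15*h + 56)/(h^2 + h - 12)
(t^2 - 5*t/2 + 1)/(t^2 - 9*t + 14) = (t - 1/2)/(t - 7)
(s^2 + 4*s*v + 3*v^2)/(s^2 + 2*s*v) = (s^2 + 4*s*v + 3*v^2)/(s*(s + 2*v))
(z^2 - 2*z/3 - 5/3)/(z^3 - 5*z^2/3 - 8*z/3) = (3*z - 5)/(z*(3*z - 8))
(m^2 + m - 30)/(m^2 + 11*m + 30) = (m - 5)/(m + 5)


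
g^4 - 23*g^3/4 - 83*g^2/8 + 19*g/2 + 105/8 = (g - 7)*(g - 5/4)*(g + 1)*(g + 3/2)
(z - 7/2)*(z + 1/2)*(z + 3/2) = z^3 - 3*z^2/2 - 25*z/4 - 21/8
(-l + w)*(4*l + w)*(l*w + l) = -4*l^3*w - 4*l^3 + 3*l^2*w^2 + 3*l^2*w + l*w^3 + l*w^2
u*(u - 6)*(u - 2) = u^3 - 8*u^2 + 12*u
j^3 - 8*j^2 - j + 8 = (j - 8)*(j - 1)*(j + 1)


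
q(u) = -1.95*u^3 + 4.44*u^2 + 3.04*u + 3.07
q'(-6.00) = -260.84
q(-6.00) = 565.87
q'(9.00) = -390.89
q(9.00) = -1031.48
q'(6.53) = -188.42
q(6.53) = -330.72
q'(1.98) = -2.31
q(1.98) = 11.36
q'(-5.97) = -258.47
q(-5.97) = 558.08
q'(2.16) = -5.07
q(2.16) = 10.70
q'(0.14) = 4.17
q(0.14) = 3.58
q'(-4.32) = -144.50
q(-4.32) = 230.01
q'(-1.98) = -37.48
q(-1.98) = 29.59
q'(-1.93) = -35.89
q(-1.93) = 27.76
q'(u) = -5.85*u^2 + 8.88*u + 3.04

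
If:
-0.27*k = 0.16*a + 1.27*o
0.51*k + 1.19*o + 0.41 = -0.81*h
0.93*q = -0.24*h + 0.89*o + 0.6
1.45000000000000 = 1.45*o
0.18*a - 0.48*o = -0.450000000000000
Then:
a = 0.17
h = 1.05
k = -4.80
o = 1.00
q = 1.33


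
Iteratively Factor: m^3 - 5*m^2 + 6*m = (m - 3)*(m^2 - 2*m) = (m - 3)*(m - 2)*(m)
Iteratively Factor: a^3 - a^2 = (a - 1)*(a^2) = a*(a - 1)*(a)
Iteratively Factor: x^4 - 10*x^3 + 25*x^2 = (x)*(x^3 - 10*x^2 + 25*x) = x*(x - 5)*(x^2 - 5*x) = x*(x - 5)^2*(x)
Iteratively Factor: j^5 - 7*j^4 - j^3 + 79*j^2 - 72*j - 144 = (j + 1)*(j^4 - 8*j^3 + 7*j^2 + 72*j - 144) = (j - 3)*(j + 1)*(j^3 - 5*j^2 - 8*j + 48) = (j - 3)*(j + 1)*(j + 3)*(j^2 - 8*j + 16) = (j - 4)*(j - 3)*(j + 1)*(j + 3)*(j - 4)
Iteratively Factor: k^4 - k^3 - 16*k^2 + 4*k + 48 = (k - 2)*(k^3 + k^2 - 14*k - 24) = (k - 2)*(k + 2)*(k^2 - k - 12) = (k - 2)*(k + 2)*(k + 3)*(k - 4)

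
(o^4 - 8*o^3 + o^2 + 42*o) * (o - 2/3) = o^5 - 26*o^4/3 + 19*o^3/3 + 124*o^2/3 - 28*o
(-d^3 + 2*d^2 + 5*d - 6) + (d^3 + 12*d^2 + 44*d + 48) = 14*d^2 + 49*d + 42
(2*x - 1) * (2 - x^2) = -2*x^3 + x^2 + 4*x - 2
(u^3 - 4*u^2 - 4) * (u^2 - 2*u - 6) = u^5 - 6*u^4 + 2*u^3 + 20*u^2 + 8*u + 24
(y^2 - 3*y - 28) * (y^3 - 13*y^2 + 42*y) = y^5 - 16*y^4 + 53*y^3 + 238*y^2 - 1176*y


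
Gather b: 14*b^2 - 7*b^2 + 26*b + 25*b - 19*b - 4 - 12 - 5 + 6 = 7*b^2 + 32*b - 15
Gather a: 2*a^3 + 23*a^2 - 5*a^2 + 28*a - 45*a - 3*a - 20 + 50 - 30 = 2*a^3 + 18*a^2 - 20*a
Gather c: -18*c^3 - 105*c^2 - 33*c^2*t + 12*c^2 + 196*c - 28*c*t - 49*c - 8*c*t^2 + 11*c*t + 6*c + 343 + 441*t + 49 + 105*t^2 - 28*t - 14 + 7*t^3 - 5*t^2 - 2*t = -18*c^3 + c^2*(-33*t - 93) + c*(-8*t^2 - 17*t + 153) + 7*t^3 + 100*t^2 + 411*t + 378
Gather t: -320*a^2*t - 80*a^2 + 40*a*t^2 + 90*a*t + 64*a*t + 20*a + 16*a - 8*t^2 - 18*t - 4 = -80*a^2 + 36*a + t^2*(40*a - 8) + t*(-320*a^2 + 154*a - 18) - 4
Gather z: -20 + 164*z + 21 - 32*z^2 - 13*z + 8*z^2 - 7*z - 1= -24*z^2 + 144*z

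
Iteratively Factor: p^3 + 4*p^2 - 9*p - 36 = (p + 4)*(p^2 - 9) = (p + 3)*(p + 4)*(p - 3)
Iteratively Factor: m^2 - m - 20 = (m + 4)*(m - 5)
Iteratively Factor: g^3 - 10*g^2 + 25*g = (g - 5)*(g^2 - 5*g) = g*(g - 5)*(g - 5)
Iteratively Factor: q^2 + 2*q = (q + 2)*(q)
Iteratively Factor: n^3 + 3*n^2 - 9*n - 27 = (n + 3)*(n^2 - 9) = (n - 3)*(n + 3)*(n + 3)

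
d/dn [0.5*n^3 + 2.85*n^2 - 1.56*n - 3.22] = 1.5*n^2 + 5.7*n - 1.56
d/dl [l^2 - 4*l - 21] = 2*l - 4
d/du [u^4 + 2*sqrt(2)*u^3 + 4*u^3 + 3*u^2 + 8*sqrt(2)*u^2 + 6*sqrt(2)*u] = 4*u^3 + 6*sqrt(2)*u^2 + 12*u^2 + 6*u + 16*sqrt(2)*u + 6*sqrt(2)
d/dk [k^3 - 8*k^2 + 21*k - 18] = 3*k^2 - 16*k + 21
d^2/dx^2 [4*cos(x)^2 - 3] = -8*cos(2*x)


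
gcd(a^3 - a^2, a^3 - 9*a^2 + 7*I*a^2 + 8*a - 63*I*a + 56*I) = a - 1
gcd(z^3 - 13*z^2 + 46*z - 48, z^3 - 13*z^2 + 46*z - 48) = z^3 - 13*z^2 + 46*z - 48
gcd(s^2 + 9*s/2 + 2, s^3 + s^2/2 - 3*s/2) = 1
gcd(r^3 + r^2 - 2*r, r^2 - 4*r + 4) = 1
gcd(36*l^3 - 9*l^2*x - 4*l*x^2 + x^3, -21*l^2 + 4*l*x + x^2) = -3*l + x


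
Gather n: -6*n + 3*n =-3*n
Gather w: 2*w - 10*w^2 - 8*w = -10*w^2 - 6*w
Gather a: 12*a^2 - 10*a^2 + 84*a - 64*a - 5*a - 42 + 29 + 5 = 2*a^2 + 15*a - 8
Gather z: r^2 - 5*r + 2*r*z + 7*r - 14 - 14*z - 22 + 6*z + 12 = r^2 + 2*r + z*(2*r - 8) - 24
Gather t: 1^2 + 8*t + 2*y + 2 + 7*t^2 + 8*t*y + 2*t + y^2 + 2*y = 7*t^2 + t*(8*y + 10) + y^2 + 4*y + 3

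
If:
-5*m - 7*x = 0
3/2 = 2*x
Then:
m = -21/20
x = 3/4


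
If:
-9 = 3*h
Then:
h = -3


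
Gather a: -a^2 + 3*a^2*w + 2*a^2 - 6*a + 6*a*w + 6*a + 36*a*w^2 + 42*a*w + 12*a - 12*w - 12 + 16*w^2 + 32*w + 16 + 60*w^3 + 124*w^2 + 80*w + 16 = a^2*(3*w + 1) + a*(36*w^2 + 48*w + 12) + 60*w^3 + 140*w^2 + 100*w + 20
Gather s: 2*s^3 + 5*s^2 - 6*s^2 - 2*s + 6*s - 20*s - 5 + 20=2*s^3 - s^2 - 16*s + 15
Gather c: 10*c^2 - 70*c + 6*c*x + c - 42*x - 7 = 10*c^2 + c*(6*x - 69) - 42*x - 7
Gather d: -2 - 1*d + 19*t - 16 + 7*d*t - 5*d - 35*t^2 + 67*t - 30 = d*(7*t - 6) - 35*t^2 + 86*t - 48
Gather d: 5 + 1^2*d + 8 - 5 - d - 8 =0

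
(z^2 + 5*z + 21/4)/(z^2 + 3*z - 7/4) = (2*z + 3)/(2*z - 1)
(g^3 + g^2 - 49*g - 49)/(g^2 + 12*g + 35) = (g^2 - 6*g - 7)/(g + 5)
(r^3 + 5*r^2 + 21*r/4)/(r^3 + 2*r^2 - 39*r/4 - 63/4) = r/(r - 3)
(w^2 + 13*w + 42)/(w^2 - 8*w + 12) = (w^2 + 13*w + 42)/(w^2 - 8*w + 12)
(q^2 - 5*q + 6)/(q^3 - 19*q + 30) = 1/(q + 5)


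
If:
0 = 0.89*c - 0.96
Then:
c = 1.08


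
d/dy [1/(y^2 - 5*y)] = (5 - 2*y)/(y^2*(y - 5)^2)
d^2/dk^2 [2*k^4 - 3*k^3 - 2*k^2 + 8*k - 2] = 24*k^2 - 18*k - 4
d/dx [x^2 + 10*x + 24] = 2*x + 10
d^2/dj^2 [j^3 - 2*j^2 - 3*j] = 6*j - 4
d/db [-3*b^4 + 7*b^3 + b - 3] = -12*b^3 + 21*b^2 + 1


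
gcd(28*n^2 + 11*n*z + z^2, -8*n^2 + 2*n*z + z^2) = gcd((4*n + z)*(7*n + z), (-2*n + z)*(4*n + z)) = 4*n + z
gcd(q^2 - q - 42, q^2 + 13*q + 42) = q + 6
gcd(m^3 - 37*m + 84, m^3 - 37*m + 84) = m^3 - 37*m + 84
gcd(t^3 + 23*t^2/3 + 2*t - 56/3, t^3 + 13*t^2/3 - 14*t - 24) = 1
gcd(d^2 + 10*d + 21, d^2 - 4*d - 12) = 1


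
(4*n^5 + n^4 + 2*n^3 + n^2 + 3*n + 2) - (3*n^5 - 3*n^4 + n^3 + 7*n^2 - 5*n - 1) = n^5 + 4*n^4 + n^3 - 6*n^2 + 8*n + 3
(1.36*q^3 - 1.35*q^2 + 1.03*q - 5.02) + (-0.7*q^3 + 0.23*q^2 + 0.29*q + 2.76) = 0.66*q^3 - 1.12*q^2 + 1.32*q - 2.26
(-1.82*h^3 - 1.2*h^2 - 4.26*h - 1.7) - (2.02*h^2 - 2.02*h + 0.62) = -1.82*h^3 - 3.22*h^2 - 2.24*h - 2.32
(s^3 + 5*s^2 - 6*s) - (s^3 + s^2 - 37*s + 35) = 4*s^2 + 31*s - 35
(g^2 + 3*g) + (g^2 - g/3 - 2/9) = 2*g^2 + 8*g/3 - 2/9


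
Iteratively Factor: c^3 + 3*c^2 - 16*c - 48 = (c + 4)*(c^2 - c - 12) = (c - 4)*(c + 4)*(c + 3)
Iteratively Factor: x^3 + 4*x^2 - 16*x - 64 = (x + 4)*(x^2 - 16) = (x - 4)*(x + 4)*(x + 4)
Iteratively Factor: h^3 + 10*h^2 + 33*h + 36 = (h + 3)*(h^2 + 7*h + 12) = (h + 3)^2*(h + 4)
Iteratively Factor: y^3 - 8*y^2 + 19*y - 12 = (y - 3)*(y^2 - 5*y + 4) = (y - 3)*(y - 1)*(y - 4)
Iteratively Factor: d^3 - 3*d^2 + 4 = (d + 1)*(d^2 - 4*d + 4) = (d - 2)*(d + 1)*(d - 2)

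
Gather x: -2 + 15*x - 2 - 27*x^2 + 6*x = -27*x^2 + 21*x - 4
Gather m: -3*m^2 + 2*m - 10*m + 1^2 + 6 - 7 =-3*m^2 - 8*m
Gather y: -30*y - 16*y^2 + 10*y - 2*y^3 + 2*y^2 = -2*y^3 - 14*y^2 - 20*y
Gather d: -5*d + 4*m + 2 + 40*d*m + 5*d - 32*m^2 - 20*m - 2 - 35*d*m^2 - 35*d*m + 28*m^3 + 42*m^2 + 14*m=d*(-35*m^2 + 5*m) + 28*m^3 + 10*m^2 - 2*m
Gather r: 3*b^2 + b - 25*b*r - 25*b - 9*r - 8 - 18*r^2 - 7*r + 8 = 3*b^2 - 24*b - 18*r^2 + r*(-25*b - 16)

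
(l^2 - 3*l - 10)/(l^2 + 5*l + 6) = (l - 5)/(l + 3)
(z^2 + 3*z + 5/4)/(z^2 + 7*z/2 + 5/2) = (z + 1/2)/(z + 1)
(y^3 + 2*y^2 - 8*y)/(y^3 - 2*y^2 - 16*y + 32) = y/(y - 4)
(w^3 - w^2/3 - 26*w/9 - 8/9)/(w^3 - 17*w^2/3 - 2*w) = (3*w^2 - 2*w - 8)/(3*w*(w - 6))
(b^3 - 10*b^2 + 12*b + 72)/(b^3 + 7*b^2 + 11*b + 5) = (b^3 - 10*b^2 + 12*b + 72)/(b^3 + 7*b^2 + 11*b + 5)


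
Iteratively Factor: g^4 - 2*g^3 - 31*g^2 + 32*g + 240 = (g + 3)*(g^3 - 5*g^2 - 16*g + 80) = (g - 5)*(g + 3)*(g^2 - 16) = (g - 5)*(g - 4)*(g + 3)*(g + 4)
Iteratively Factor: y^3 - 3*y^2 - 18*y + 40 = (y - 5)*(y^2 + 2*y - 8) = (y - 5)*(y - 2)*(y + 4)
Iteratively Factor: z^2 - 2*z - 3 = (z + 1)*(z - 3)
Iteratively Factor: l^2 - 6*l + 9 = (l - 3)*(l - 3)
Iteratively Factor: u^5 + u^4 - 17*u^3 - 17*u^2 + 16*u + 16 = (u + 1)*(u^4 - 17*u^2 + 16) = (u + 1)^2*(u^3 - u^2 - 16*u + 16) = (u - 4)*(u + 1)^2*(u^2 + 3*u - 4) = (u - 4)*(u - 1)*(u + 1)^2*(u + 4)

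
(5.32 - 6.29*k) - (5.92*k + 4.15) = 1.17 - 12.21*k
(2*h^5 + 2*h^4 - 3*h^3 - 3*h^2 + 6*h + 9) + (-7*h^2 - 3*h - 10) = 2*h^5 + 2*h^4 - 3*h^3 - 10*h^2 + 3*h - 1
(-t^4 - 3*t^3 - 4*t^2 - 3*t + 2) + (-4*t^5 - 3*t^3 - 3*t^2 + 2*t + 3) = -4*t^5 - t^4 - 6*t^3 - 7*t^2 - t + 5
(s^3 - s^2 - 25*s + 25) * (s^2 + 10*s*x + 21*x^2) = s^5 + 10*s^4*x - s^4 + 21*s^3*x^2 - 10*s^3*x - 25*s^3 - 21*s^2*x^2 - 250*s^2*x + 25*s^2 - 525*s*x^2 + 250*s*x + 525*x^2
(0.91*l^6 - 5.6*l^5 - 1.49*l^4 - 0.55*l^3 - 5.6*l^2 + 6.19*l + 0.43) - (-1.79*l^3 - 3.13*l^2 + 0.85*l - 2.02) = 0.91*l^6 - 5.6*l^5 - 1.49*l^4 + 1.24*l^3 - 2.47*l^2 + 5.34*l + 2.45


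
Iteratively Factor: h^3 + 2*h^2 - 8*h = (h - 2)*(h^2 + 4*h) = h*(h - 2)*(h + 4)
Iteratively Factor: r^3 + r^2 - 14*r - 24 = (r - 4)*(r^2 + 5*r + 6) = (r - 4)*(r + 2)*(r + 3)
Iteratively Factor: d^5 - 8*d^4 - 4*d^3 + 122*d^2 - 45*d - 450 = (d - 5)*(d^4 - 3*d^3 - 19*d^2 + 27*d + 90) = (d - 5)^2*(d^3 + 2*d^2 - 9*d - 18) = (d - 5)^2*(d + 3)*(d^2 - d - 6) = (d - 5)^2*(d - 3)*(d + 3)*(d + 2)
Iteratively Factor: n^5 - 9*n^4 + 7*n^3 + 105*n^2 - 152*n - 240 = (n - 4)*(n^4 - 5*n^3 - 13*n^2 + 53*n + 60) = (n - 4)*(n + 1)*(n^3 - 6*n^2 - 7*n + 60) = (n - 4)*(n + 1)*(n + 3)*(n^2 - 9*n + 20) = (n - 4)^2*(n + 1)*(n + 3)*(n - 5)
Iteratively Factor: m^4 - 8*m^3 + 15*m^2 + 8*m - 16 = (m + 1)*(m^3 - 9*m^2 + 24*m - 16) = (m - 1)*(m + 1)*(m^2 - 8*m + 16) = (m - 4)*(m - 1)*(m + 1)*(m - 4)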